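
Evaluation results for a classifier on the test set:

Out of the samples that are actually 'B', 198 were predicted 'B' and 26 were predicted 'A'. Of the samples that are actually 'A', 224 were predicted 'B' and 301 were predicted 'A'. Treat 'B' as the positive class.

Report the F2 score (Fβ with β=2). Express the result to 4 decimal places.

Fβ = (1+β²)·TP / ((1+β²)·TP + β²·FN + FP), with β²=4
= 5·198 / (5·198 + 4·26 + 224) = 0.7511

0.7511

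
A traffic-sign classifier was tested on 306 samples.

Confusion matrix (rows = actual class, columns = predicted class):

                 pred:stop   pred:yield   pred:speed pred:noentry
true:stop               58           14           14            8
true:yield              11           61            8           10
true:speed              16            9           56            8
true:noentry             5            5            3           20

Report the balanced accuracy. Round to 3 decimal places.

Balanced accuracy = mean of per-class recall.
  stop: recall = 58/94 = 0.6170
  yield: recall = 61/90 = 0.6778
  speed: recall = 56/89 = 0.6292
  noentry: recall = 20/33 = 0.6061
Mean = (0.6170 + 0.6778 + 0.6292 + 0.6061) / 4 = 0.633

0.633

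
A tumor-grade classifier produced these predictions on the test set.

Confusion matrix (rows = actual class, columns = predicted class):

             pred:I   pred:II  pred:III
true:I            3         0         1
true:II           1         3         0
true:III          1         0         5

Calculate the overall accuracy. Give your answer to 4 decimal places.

0.7857

Accuracy = trace / total = (3+3+5=11) / 14 = 11/14 = 0.7857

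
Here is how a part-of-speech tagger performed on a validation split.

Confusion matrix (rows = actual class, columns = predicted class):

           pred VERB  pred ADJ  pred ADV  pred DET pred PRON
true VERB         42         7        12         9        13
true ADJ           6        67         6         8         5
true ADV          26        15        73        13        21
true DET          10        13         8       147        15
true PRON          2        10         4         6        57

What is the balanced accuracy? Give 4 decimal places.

0.6421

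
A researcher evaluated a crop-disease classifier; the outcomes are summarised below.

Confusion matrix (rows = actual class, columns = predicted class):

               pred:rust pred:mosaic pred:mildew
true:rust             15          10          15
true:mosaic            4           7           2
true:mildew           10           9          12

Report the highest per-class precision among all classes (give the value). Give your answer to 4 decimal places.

0.5172

Per-class precision (TP/(TP+FP)):
  rust: TP=15, FP=4+10=14 → 15/29 = 0.51724
  mosaic: TP=7, FP=10+9=19 → 7/26 = 0.26923
  mildew: TP=12, FP=15+2=17 → 12/29 = 0.41379
Highest is class 'rust' with precision = 0.5172.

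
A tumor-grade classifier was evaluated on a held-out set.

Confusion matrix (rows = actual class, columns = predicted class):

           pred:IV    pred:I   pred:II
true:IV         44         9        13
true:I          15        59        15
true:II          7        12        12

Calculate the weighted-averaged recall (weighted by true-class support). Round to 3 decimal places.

Per-class recall (TP/(TP+FN)):
  IV: TP=44, FN=9+13=22 → 44/66 = 0.6667
  I: TP=59, FN=15+15=30 → 59/89 = 0.6629
  II: TP=12, FN=7+12=19 → 12/31 = 0.3871
Weighted-recall = Σ (supportᵢ/N)·recallᵢ with N=186: (66/186)·0.6667 + (89/186)·0.6629 + (31/186)·0.3871 = 0.618

0.618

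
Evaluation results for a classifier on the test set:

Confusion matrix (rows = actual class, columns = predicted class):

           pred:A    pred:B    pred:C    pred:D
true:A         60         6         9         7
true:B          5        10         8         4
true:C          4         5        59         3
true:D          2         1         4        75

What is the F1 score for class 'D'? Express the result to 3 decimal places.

0.877

F1 score = 2·TP/(2·TP+FP+FN).
D: TP=75, FP=7+4+3=14, FN=2+1+4=7 → 150/171 = 0.8772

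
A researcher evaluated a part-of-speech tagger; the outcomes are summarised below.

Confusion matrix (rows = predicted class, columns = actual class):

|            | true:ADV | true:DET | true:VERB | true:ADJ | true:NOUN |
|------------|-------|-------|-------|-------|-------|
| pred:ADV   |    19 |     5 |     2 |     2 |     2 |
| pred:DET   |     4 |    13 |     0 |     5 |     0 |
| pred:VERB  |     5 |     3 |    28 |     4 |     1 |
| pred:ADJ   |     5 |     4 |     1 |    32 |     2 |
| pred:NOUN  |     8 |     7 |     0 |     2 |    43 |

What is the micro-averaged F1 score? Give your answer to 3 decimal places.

0.685

Micro-averaging pools counts across classes: ΣTP=135, ΣFP=62, ΣFN=62.
Micro-F1 score = 2·TP/(2·TP+FP+FN) on pooled counts = 0.685 (equals overall accuracy in single-label multiclass).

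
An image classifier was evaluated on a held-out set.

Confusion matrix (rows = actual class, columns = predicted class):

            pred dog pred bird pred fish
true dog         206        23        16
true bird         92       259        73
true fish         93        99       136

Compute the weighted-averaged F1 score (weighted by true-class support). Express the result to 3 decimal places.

0.595

Per-class F1 score (2·TP/(2·TP+FP+FN)):
  dog: TP=206, FP=92+93=185, FN=23+16=39 → 412/636 = 0.6478
  bird: TP=259, FP=23+99=122, FN=92+73=165 → 518/805 = 0.6435
  fish: TP=136, FP=16+73=89, FN=93+99=192 → 272/553 = 0.4919
Weighted-F1 score = Σ (supportᵢ/N)·F1 scoreᵢ with N=997: (245/997)·0.6478 + (424/997)·0.6435 + (328/997)·0.4919 = 0.595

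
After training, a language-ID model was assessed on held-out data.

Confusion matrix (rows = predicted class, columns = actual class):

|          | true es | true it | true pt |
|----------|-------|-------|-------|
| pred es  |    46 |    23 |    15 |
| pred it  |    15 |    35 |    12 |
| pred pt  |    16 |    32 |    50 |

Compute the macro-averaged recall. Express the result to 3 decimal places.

0.545

Per-class recall (TP/(TP+FN)):
  es: TP=46, FN=15+16=31 → 46/77 = 0.5974
  it: TP=35, FN=23+32=55 → 35/90 = 0.3889
  pt: TP=50, FN=15+12=27 → 50/77 = 0.6494
Macro-recall = mean = (0.5974 + 0.3889 + 0.6494) / 3 = 0.545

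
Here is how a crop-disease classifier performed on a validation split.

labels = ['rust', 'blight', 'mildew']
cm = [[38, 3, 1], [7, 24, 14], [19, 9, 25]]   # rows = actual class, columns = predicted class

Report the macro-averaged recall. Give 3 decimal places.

0.637

Per-class recall (TP/(TP+FN)):
  rust: TP=38, FN=3+1=4 → 38/42 = 0.9048
  blight: TP=24, FN=7+14=21 → 24/45 = 0.5333
  mildew: TP=25, FN=19+9=28 → 25/53 = 0.4717
Macro-recall = mean = (0.9048 + 0.5333 + 0.4717) / 3 = 0.637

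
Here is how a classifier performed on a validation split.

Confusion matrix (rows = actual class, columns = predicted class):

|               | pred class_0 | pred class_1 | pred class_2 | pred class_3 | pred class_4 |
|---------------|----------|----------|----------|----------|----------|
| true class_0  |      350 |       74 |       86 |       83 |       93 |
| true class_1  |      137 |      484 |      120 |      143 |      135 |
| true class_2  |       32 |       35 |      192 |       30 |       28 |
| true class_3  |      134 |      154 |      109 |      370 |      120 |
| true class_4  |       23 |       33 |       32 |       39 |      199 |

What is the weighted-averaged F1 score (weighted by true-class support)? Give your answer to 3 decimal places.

Per-class F1 score (2·TP/(2·TP+FP+FN)):
  class_0: TP=350, FP=137+32+134+23=326, FN=74+86+83+93=336 → 700/1362 = 0.5140
  class_1: TP=484, FP=74+35+154+33=296, FN=137+120+143+135=535 → 968/1799 = 0.5381
  class_2: TP=192, FP=86+120+109+32=347, FN=32+35+30+28=125 → 384/856 = 0.4486
  class_3: TP=370, FP=83+143+30+39=295, FN=134+154+109+120=517 → 740/1552 = 0.4768
  class_4: TP=199, FP=93+135+28+120=376, FN=23+33+32+39=127 → 398/901 = 0.4417
Weighted-F1 score = Σ (supportᵢ/N)·F1 scoreᵢ with N=3235: (686/3235)·0.5140 + (1019/3235)·0.5381 + (317/3235)·0.4486 + (887/3235)·0.4768 + (326/3235)·0.4417 = 0.498

0.498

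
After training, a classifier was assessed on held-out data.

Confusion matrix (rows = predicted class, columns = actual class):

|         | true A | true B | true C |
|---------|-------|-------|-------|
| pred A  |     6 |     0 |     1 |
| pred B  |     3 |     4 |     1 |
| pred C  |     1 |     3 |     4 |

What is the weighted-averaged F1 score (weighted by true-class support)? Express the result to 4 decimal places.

Per-class F1 score (2·TP/(2·TP+FP+FN)):
  A: TP=6, FP=0+1=1, FN=3+1=4 → 12/17 = 0.70588
  B: TP=4, FP=3+1=4, FN=0+3=3 → 8/15 = 0.53333
  C: TP=4, FP=1+3=4, FN=1+1=2 → 8/14 = 0.57143
Weighted-F1 score = Σ (supportᵢ/N)·F1 scoreᵢ with N=23: (10/23)·0.70588 + (7/23)·0.53333 + (6/23)·0.57143 = 0.6183

0.6183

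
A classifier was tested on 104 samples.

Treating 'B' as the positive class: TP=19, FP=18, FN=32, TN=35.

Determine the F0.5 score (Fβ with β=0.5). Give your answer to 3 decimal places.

0.477

Fβ = (1+β²)·TP / ((1+β²)·TP + β²·FN + FP), with β²=1/4
= 1.25·19 / (1.25·19 + 0.25·32 + 18) = 0.477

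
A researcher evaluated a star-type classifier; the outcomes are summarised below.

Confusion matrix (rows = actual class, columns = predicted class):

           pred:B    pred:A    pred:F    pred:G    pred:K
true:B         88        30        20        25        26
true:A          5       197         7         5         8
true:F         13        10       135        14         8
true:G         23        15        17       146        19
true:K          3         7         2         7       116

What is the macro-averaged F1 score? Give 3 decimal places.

Per-class F1 score (2·TP/(2·TP+FP+FN)):
  B: TP=88, FP=5+13+23+3=44, FN=30+20+25+26=101 → 176/321 = 0.5483
  A: TP=197, FP=30+10+15+7=62, FN=5+7+5+8=25 → 394/481 = 0.8191
  F: TP=135, FP=20+7+17+2=46, FN=13+10+14+8=45 → 270/361 = 0.7479
  G: TP=146, FP=25+5+14+7=51, FN=23+15+17+19=74 → 292/417 = 0.7002
  K: TP=116, FP=26+8+8+19=61, FN=3+7+2+7=19 → 232/312 = 0.7436
Macro-F1 score = mean = (0.5483 + 0.8191 + 0.7479 + 0.7002 + 0.7436) / 5 = 0.712

0.712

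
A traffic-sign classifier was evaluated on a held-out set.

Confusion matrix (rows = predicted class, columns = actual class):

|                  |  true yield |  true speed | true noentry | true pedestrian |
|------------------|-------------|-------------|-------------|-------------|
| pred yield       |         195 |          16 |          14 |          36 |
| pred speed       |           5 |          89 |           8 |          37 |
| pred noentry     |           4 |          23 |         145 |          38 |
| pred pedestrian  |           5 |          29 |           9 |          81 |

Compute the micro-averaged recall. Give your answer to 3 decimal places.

0.695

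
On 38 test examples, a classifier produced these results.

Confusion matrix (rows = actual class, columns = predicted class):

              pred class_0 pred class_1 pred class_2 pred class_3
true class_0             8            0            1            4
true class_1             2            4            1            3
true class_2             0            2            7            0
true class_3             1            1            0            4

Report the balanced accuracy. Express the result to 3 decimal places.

Balanced accuracy = mean of per-class recall.
  class_0: recall = 8/13 = 0.6154
  class_1: recall = 4/10 = 0.4000
  class_2: recall = 7/9 = 0.7778
  class_3: recall = 4/6 = 0.6667
Mean = (0.6154 + 0.4000 + 0.7778 + 0.6667) / 4 = 0.615

0.615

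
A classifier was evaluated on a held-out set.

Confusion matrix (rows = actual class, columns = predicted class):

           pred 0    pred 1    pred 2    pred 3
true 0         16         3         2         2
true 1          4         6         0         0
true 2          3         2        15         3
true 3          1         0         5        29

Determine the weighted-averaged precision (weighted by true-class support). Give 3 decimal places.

Per-class precision (TP/(TP+FP)):
  0: TP=16, FP=4+3+1=8 → 16/24 = 0.6667
  1: TP=6, FP=3+2+0=5 → 6/11 = 0.5455
  2: TP=15, FP=2+0+5=7 → 15/22 = 0.6818
  3: TP=29, FP=2+0+3=5 → 29/34 = 0.8529
Weighted-precision = Σ (supportᵢ/N)·precisionᵢ with N=91: (23/91)·0.6667 + (10/91)·0.5455 + (23/91)·0.6818 + (35/91)·0.8529 = 0.729

0.729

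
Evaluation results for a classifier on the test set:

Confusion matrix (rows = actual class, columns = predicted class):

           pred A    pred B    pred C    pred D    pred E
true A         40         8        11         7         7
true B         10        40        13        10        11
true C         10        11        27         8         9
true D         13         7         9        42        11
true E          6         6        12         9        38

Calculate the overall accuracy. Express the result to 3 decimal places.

0.499

Accuracy = trace / total = (40+40+27+42+38=187) / 375 = 187/375 = 0.499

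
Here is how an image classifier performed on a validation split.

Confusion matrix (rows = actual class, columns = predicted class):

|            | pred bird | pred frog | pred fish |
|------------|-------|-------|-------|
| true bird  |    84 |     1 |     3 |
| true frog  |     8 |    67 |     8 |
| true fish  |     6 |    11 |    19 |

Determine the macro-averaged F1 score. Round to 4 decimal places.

0.7687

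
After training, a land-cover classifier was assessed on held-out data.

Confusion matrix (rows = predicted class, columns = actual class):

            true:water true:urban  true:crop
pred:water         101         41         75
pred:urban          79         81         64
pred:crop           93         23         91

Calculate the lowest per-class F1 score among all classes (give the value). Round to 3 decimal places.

0.412

Per-class F1 score (2·TP/(2·TP+FP+FN)):
  water: TP=101, FP=41+75=116, FN=79+93=172 → 202/490 = 0.4122
  urban: TP=81, FP=79+64=143, FN=41+23=64 → 162/369 = 0.4390
  crop: TP=91, FP=93+23=116, FN=75+64=139 → 182/437 = 0.4165
Lowest is class 'water' with F1 score = 0.412.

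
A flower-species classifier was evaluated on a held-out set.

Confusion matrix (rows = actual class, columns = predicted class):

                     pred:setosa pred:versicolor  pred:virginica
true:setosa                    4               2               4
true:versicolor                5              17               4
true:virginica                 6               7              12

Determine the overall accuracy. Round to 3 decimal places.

0.541

Accuracy = trace / total = (4+17+12=33) / 61 = 33/61 = 0.541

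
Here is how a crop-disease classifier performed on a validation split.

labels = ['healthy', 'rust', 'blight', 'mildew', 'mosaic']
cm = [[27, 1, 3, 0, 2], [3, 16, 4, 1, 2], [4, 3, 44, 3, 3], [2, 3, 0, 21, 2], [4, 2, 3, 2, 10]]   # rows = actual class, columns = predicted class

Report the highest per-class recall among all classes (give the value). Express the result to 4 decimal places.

Per-class recall (TP/(TP+FN)):
  healthy: TP=27, FN=1+3+0+2=6 → 27/33 = 0.81818
  rust: TP=16, FN=3+4+1+2=10 → 16/26 = 0.61538
  blight: TP=44, FN=4+3+3+3=13 → 44/57 = 0.77193
  mildew: TP=21, FN=2+3+0+2=7 → 21/28 = 0.75000
  mosaic: TP=10, FN=4+2+3+2=11 → 10/21 = 0.47619
Highest is class 'healthy' with recall = 0.8182.

0.8182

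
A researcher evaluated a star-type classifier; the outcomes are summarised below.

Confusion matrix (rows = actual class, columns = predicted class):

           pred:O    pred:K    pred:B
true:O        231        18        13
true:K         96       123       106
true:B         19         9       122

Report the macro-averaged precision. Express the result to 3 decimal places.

0.665

Per-class precision (TP/(TP+FP)):
  O: TP=231, FP=96+19=115 → 231/346 = 0.6676
  K: TP=123, FP=18+9=27 → 123/150 = 0.8200
  B: TP=122, FP=13+106=119 → 122/241 = 0.5062
Macro-precision = mean = (0.6676 + 0.8200 + 0.5062) / 3 = 0.665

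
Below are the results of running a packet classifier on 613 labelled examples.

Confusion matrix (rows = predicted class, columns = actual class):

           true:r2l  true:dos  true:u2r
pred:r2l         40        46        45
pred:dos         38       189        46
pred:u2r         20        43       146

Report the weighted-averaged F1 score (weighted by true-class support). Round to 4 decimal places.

0.6201

Per-class F1 score (2·TP/(2·TP+FP+FN)):
  r2l: TP=40, FP=46+45=91, FN=38+20=58 → 80/229 = 0.34934
  dos: TP=189, FP=38+46=84, FN=46+43=89 → 378/551 = 0.68603
  u2r: TP=146, FP=20+43=63, FN=45+46=91 → 292/446 = 0.65471
Weighted-F1 score = Σ (supportᵢ/N)·F1 scoreᵢ with N=613: (98/613)·0.34934 + (278/613)·0.68603 + (237/613)·0.65471 = 0.6201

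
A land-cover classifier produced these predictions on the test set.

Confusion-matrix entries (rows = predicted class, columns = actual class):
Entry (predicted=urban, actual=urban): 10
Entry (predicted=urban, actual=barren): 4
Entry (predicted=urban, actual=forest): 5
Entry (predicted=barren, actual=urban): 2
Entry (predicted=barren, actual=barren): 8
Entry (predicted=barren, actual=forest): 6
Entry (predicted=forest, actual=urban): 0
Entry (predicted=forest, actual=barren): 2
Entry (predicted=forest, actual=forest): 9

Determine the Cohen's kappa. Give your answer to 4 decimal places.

Observed agreement pₒ = trace/N = 27/46 = 0.58696
Expected agreement pₑ = Σ (rowᵢ·colᵢ)/N² = (12·19 + 14·16 + 20·11)/46² = 0.31758
κ = (pₒ − pₑ)/(1 − pₑ) = (0.58696 − 0.31758)/(1 − 0.31758) = 0.3947

0.3947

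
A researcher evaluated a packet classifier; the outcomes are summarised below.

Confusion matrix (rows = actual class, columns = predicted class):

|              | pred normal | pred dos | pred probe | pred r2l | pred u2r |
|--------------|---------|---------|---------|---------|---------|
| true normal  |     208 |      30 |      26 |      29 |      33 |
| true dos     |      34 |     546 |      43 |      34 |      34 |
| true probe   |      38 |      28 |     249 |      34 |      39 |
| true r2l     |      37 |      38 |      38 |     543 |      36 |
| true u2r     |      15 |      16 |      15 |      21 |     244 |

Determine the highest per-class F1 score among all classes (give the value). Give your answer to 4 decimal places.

Per-class F1 score (2·TP/(2·TP+FP+FN)):
  normal: TP=208, FP=34+38+37+15=124, FN=30+26+29+33=118 → 416/658 = 0.63222
  dos: TP=546, FP=30+28+38+16=112, FN=34+43+34+34=145 → 1092/1349 = 0.80949
  probe: TP=249, FP=26+43+38+15=122, FN=38+28+34+39=139 → 498/759 = 0.65613
  r2l: TP=543, FP=29+34+34+21=118, FN=37+38+38+36=149 → 1086/1353 = 0.80266
  u2r: TP=244, FP=33+34+39+36=142, FN=15+16+15+21=67 → 488/697 = 0.70014
Highest is class 'dos' with F1 score = 0.8095.

0.8095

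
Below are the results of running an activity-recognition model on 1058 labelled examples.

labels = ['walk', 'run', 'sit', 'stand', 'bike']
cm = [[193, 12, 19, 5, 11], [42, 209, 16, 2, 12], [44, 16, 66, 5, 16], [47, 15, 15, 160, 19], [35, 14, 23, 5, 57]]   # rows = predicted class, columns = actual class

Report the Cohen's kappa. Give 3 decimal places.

Observed agreement pₒ = trace/N = 685/1058 = 0.6474
Expected agreement pₑ = Σ (rowᵢ·colᵢ)/N² = (361·240 + 266·281 + 139·147 + 177·256 + 115·134)/1058² = 0.2167
κ = (pₒ − pₑ)/(1 − pₑ) = (0.6474 − 0.2167)/(1 − 0.2167) = 0.550

0.550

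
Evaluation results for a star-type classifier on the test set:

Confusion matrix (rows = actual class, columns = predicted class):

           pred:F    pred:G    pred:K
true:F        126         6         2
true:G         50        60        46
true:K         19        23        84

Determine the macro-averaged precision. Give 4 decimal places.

Per-class precision (TP/(TP+FP)):
  F: TP=126, FP=50+19=69 → 126/195 = 0.64615
  G: TP=60, FP=6+23=29 → 60/89 = 0.67416
  K: TP=84, FP=2+46=48 → 84/132 = 0.63636
Macro-precision = mean = (0.64615 + 0.67416 + 0.63636) / 3 = 0.6522

0.6522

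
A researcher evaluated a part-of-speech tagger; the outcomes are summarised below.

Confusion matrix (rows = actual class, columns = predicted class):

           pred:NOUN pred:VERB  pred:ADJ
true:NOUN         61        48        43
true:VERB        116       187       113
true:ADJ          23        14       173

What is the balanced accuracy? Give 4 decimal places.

Balanced accuracy = mean of per-class recall.
  NOUN: recall = 61/152 = 0.40132
  VERB: recall = 187/416 = 0.44952
  ADJ: recall = 173/210 = 0.82381
Mean = (0.40132 + 0.44952 + 0.82381) / 3 = 0.5582

0.5582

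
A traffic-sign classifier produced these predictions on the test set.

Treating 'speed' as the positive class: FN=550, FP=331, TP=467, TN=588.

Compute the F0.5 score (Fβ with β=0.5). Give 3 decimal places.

0.555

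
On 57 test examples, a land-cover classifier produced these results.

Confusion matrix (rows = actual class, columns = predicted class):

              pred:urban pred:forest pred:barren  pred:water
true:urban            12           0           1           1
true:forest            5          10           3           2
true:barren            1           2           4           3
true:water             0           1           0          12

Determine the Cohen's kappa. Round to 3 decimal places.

0.553

Observed agreement pₒ = trace/N = 38/57 = 0.6667
Expected agreement pₑ = Σ (rowᵢ·colᵢ)/N² = (14·18 + 20·13 + 10·8 + 13·18)/57² = 0.2542
κ = (pₒ − pₑ)/(1 − pₑ) = (0.6667 − 0.2542)/(1 − 0.2542) = 0.553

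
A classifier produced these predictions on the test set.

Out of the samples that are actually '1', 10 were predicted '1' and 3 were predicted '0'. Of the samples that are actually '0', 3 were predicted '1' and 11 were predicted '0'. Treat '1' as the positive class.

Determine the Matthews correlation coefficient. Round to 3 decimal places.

0.555

MCC = (TP·TN − FP·FN) / √((TP+FP)(TP+FN)(TN+FP)(TN+FN))
Numerator = 10·11 − 3·3 = 101
Denominator = √(13·13·14·14) = √33124 = 182.0000
MCC = 101 / 182.0000 = 0.555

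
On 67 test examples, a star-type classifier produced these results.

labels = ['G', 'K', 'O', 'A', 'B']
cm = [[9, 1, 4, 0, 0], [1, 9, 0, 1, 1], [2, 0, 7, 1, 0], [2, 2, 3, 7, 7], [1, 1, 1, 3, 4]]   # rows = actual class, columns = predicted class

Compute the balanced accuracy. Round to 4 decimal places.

Balanced accuracy = mean of per-class recall.
  G: recall = 9/14 = 0.64286
  K: recall = 9/12 = 0.75000
  O: recall = 7/10 = 0.70000
  A: recall = 7/21 = 0.33333
  B: recall = 4/10 = 0.40000
Mean = (0.64286 + 0.75000 + 0.70000 + 0.33333 + 0.40000) / 5 = 0.5652

0.5652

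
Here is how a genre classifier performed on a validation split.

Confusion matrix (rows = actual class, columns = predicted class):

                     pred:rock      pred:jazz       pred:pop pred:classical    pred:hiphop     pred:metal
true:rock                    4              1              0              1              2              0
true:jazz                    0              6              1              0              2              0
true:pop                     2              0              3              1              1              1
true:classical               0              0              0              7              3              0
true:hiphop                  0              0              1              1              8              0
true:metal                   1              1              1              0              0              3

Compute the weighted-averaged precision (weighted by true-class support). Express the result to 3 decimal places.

0.624

Per-class precision (TP/(TP+FP)):
  rock: TP=4, FP=0+2+0+0+1=3 → 4/7 = 0.5714
  jazz: TP=6, FP=1+0+0+0+1=2 → 6/8 = 0.7500
  pop: TP=3, FP=0+1+0+1+1=3 → 3/6 = 0.5000
  classical: TP=7, FP=1+0+1+1+0=3 → 7/10 = 0.7000
  hiphop: TP=8, FP=2+2+1+3+0=8 → 8/16 = 0.5000
  metal: TP=3, FP=0+0+1+0+0=1 → 3/4 = 0.7500
Weighted-precision = Σ (supportᵢ/N)·precisionᵢ with N=51: (8/51)·0.5714 + (9/51)·0.7500 + (8/51)·0.5000 + (10/51)·0.7000 + (10/51)·0.5000 + (6/51)·0.7500 = 0.624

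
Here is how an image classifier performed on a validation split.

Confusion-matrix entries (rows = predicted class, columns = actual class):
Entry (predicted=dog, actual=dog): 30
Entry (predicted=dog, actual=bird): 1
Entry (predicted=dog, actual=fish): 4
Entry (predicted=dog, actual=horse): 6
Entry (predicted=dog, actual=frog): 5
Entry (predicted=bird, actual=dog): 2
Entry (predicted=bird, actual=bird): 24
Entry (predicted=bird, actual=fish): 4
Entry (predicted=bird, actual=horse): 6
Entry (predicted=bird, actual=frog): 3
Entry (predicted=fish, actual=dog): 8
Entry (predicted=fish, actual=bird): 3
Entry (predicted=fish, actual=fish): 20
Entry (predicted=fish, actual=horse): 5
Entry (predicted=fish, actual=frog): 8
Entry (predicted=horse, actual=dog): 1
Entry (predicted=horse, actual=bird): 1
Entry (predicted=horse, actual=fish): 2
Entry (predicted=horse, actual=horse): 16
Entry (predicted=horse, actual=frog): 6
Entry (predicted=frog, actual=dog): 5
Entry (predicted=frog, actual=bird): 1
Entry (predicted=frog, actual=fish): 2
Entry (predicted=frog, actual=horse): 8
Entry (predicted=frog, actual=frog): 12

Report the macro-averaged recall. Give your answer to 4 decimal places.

Per-class recall (TP/(TP+FN)):
  dog: TP=30, FN=2+8+1+5=16 → 30/46 = 0.65217
  bird: TP=24, FN=1+3+1+1=6 → 24/30 = 0.80000
  fish: TP=20, FN=4+4+2+2=12 → 20/32 = 0.62500
  horse: TP=16, FN=6+6+5+8=25 → 16/41 = 0.39024
  frog: TP=12, FN=5+3+8+6=22 → 12/34 = 0.35294
Macro-recall = mean = (0.65217 + 0.80000 + 0.62500 + 0.39024 + 0.35294) / 5 = 0.5641

0.5641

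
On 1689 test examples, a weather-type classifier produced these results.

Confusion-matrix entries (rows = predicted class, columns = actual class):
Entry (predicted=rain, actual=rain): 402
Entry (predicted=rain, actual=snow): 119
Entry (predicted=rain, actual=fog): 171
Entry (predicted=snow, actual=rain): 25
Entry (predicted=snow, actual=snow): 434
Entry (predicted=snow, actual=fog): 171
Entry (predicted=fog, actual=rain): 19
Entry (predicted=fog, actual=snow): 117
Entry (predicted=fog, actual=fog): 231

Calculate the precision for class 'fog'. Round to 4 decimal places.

precision = TP/(TP+FP).
fog: TP=231, FP=19+117=136 → 231/367 = 0.62943

0.6294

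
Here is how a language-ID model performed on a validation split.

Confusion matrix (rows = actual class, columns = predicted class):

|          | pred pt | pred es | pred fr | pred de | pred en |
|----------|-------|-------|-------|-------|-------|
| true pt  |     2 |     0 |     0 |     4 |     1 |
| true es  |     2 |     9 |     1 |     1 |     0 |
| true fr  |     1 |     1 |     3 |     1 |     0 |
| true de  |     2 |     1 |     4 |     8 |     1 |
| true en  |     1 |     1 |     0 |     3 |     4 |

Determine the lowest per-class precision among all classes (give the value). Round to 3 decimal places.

Per-class precision (TP/(TP+FP)):
  pt: TP=2, FP=2+1+2+1=6 → 2/8 = 0.2500
  es: TP=9, FP=0+1+1+1=3 → 9/12 = 0.7500
  fr: TP=3, FP=0+1+4+0=5 → 3/8 = 0.3750
  de: TP=8, FP=4+1+1+3=9 → 8/17 = 0.4706
  en: TP=4, FP=1+0+0+1=2 → 4/6 = 0.6667
Lowest is class 'pt' with precision = 0.250.

0.250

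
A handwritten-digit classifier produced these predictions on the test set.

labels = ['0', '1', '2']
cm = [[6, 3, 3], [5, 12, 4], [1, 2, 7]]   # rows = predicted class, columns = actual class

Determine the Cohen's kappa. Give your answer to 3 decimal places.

0.359

Observed agreement pₒ = trace/N = 25/43 = 0.5814
Expected agreement pₑ = Σ (rowᵢ·colᵢ)/N² = (12·12 + 17·21 + 14·10)/43² = 0.3467
κ = (pₒ − pₑ)/(1 − pₑ) = (0.5814 − 0.3467)/(1 − 0.3467) = 0.359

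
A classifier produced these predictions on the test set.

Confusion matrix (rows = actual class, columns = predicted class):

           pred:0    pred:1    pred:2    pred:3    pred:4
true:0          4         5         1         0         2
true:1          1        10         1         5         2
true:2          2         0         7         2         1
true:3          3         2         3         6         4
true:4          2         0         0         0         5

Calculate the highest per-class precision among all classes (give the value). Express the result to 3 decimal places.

0.588

Per-class precision (TP/(TP+FP)):
  0: TP=4, FP=1+2+3+2=8 → 4/12 = 0.3333
  1: TP=10, FP=5+0+2+0=7 → 10/17 = 0.5882
  2: TP=7, FP=1+1+3+0=5 → 7/12 = 0.5833
  3: TP=6, FP=0+5+2+0=7 → 6/13 = 0.4615
  4: TP=5, FP=2+2+1+4=9 → 5/14 = 0.3571
Highest is class '1' with precision = 0.588.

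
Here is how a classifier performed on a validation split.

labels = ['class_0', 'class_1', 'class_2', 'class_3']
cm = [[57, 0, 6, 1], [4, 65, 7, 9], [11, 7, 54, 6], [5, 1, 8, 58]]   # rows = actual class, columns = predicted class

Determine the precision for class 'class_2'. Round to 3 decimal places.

Take TP from the diagonal, FP from the rest of the 'class_2' prediction marginal, FN from the rest of the 'class_2' actual marginal.
precision = TP/(TP+FP).
class_2: TP=54, FP=6+7+8=21 → 54/75 = 0.7200

0.720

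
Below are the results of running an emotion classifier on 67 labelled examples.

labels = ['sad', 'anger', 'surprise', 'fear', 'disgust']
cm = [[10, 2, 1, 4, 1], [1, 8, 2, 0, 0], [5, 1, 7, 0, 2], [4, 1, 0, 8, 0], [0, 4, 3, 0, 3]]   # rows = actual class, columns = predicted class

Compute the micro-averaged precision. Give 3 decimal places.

Micro-averaging pools counts across classes: ΣTP=36, ΣFP=31, ΣFN=31.
Micro-precision = TP/(TP+FP) on pooled counts = 0.537 (equals overall accuracy in single-label multiclass).

0.537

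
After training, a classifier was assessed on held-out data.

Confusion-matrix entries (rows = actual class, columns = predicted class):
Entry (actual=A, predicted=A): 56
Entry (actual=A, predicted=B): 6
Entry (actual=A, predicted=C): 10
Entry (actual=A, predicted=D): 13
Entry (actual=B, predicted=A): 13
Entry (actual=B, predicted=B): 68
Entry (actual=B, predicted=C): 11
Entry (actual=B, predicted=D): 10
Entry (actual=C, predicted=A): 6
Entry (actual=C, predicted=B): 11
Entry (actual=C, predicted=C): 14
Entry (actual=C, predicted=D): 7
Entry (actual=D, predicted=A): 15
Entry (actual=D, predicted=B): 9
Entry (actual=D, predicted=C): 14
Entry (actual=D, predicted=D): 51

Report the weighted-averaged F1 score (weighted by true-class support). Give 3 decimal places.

Per-class F1 score (2·TP/(2·TP+FP+FN)):
  A: TP=56, FP=13+6+15=34, FN=6+10+13=29 → 112/175 = 0.6400
  B: TP=68, FP=6+11+9=26, FN=13+11+10=34 → 136/196 = 0.6939
  C: TP=14, FP=10+11+14=35, FN=6+11+7=24 → 28/87 = 0.3218
  D: TP=51, FP=13+10+7=30, FN=15+9+14=38 → 102/170 = 0.6000
Weighted-F1 score = Σ (supportᵢ/N)·F1 scoreᵢ with N=314: (85/314)·0.6400 + (102/314)·0.6939 + (38/314)·0.3218 + (89/314)·0.6000 = 0.608

0.608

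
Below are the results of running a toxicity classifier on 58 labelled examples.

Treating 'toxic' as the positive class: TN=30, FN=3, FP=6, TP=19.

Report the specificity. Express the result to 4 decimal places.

0.8333

Specificity = TN/(TN+FP) = 30/(30+6) = 0.8333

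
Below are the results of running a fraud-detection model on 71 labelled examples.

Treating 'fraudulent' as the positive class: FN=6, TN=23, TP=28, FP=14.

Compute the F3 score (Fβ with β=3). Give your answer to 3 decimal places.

0.805

Fβ = (1+β²)·TP / ((1+β²)·TP + β²·FN + FP), with β²=9
= 10·28 / (10·28 + 9·6 + 14) = 0.805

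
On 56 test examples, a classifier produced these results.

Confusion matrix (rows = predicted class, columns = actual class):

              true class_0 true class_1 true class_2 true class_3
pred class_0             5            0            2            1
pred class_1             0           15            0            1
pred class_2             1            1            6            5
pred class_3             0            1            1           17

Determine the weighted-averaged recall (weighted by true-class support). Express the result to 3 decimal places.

0.768

Per-class recall (TP/(TP+FN)):
  class_0: TP=5, FN=0+1+0=1 → 5/6 = 0.8333
  class_1: TP=15, FN=0+1+1=2 → 15/17 = 0.8824
  class_2: TP=6, FN=2+0+1=3 → 6/9 = 0.6667
  class_3: TP=17, FN=1+1+5=7 → 17/24 = 0.7083
Weighted-recall = Σ (supportᵢ/N)·recallᵢ with N=56: (6/56)·0.8333 + (17/56)·0.8824 + (9/56)·0.6667 + (24/56)·0.7083 = 0.768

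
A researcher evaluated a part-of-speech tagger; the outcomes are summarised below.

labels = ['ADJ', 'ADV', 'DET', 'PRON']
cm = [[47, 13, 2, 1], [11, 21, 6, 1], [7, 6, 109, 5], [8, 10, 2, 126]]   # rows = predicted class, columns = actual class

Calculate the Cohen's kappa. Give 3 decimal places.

0.729

Observed agreement pₒ = trace/N = 303/375 = 0.8080
Expected agreement pₑ = Σ (rowᵢ·colᵢ)/N² = (73·63 + 50·39 + 119·127 + 133·146)/375² = 0.2921
κ = (pₒ − pₑ)/(1 − pₑ) = (0.8080 − 0.2921)/(1 − 0.2921) = 0.729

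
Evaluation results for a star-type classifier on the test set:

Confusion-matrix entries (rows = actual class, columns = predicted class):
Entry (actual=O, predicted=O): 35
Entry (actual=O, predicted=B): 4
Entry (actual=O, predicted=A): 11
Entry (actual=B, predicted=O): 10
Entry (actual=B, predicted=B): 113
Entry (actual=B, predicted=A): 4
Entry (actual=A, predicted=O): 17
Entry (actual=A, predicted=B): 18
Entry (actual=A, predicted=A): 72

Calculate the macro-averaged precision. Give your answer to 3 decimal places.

0.743

Per-class precision (TP/(TP+FP)):
  O: TP=35, FP=10+17=27 → 35/62 = 0.5645
  B: TP=113, FP=4+18=22 → 113/135 = 0.8370
  A: TP=72, FP=11+4=15 → 72/87 = 0.8276
Macro-precision = mean = (0.5645 + 0.8370 + 0.8276) / 3 = 0.743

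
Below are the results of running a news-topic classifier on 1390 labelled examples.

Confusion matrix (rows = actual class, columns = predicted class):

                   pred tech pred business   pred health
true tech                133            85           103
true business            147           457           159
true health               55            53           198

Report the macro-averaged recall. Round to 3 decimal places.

Per-class recall (TP/(TP+FN)):
  tech: TP=133, FN=85+103=188 → 133/321 = 0.4143
  business: TP=457, FN=147+159=306 → 457/763 = 0.5990
  health: TP=198, FN=55+53=108 → 198/306 = 0.6471
Macro-recall = mean = (0.4143 + 0.5990 + 0.6471) / 3 = 0.553

0.553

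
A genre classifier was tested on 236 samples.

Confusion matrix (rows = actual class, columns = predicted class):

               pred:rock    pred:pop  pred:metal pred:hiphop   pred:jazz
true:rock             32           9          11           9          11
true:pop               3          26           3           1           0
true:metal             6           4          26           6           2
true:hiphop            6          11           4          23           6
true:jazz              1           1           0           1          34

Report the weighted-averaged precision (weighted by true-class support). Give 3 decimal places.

Per-class precision (TP/(TP+FP)):
  rock: TP=32, FP=3+6+6+1=16 → 32/48 = 0.6667
  pop: TP=26, FP=9+4+11+1=25 → 26/51 = 0.5098
  metal: TP=26, FP=11+3+4+0=18 → 26/44 = 0.5909
  hiphop: TP=23, FP=9+1+6+1=17 → 23/40 = 0.5750
  jazz: TP=34, FP=11+0+2+6=19 → 34/53 = 0.6415
Weighted-precision = Σ (supportᵢ/N)·precisionᵢ with N=236: (72/236)·0.6667 + (33/236)·0.5098 + (44/236)·0.5909 + (50/236)·0.5750 + (37/236)·0.6415 = 0.607

0.607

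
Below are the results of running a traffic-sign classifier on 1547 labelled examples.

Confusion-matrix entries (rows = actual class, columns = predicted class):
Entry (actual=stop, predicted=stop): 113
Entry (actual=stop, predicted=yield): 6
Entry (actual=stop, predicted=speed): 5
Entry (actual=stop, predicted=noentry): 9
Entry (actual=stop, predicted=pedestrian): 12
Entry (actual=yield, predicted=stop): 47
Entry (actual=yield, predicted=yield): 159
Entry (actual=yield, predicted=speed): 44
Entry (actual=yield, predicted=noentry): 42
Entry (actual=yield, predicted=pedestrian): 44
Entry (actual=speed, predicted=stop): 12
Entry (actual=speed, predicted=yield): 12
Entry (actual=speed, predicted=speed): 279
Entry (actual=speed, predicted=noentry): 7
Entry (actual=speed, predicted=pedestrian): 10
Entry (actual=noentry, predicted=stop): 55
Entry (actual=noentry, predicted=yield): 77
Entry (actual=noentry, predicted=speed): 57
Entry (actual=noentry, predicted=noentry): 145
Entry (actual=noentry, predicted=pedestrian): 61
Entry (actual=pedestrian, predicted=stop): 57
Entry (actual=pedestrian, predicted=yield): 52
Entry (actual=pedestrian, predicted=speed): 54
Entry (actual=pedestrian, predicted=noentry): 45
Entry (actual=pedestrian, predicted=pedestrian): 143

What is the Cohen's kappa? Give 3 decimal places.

Observed agreement pₒ = trace/N = 839/1547 = 0.5423
Expected agreement pₑ = Σ (rowᵢ·colᵢ)/N² = (145·284 + 336·306 + 320·439 + 395·248 + 351·270)/1547² = 0.1994
κ = (pₒ − pₑ)/(1 − pₑ) = (0.5423 − 0.1994)/(1 − 0.1994) = 0.428

0.428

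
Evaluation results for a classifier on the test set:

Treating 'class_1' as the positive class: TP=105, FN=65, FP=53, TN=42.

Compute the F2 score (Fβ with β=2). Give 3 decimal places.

0.626

Fβ = (1+β²)·TP / ((1+β²)·TP + β²·FN + FP), with β²=4
= 5·105 / (5·105 + 4·65 + 53) = 0.626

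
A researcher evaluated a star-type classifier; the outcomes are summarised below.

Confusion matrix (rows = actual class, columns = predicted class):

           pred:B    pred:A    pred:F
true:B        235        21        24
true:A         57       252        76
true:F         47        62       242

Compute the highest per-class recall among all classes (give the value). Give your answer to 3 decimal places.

0.839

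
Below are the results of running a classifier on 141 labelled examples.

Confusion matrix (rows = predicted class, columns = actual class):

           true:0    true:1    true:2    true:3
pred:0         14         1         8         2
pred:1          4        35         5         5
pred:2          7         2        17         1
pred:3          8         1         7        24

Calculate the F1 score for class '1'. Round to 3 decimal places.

0.795

F1 score = 2·TP/(2·TP+FP+FN).
1: TP=35, FP=4+5+5=14, FN=1+2+1=4 → 70/88 = 0.7955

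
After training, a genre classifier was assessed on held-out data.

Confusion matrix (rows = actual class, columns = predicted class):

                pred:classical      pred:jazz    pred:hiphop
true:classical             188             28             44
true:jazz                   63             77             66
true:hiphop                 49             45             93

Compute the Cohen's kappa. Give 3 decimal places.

Observed agreement pₒ = trace/N = 358/653 = 0.5482
Expected agreement pₑ = Σ (rowᵢ·colᵢ)/N² = (260·300 + 206·150 + 187·203)/653² = 0.3444
κ = (pₒ − pₑ)/(1 − pₑ) = (0.5482 − 0.3444)/(1 − 0.3444) = 0.311

0.311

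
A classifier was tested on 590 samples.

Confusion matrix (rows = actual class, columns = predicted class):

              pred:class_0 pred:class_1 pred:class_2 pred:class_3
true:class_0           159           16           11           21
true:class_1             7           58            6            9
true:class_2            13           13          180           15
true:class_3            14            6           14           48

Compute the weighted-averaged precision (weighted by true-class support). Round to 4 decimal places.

0.7649

Per-class precision (TP/(TP+FP)):
  class_0: TP=159, FP=7+13+14=34 → 159/193 = 0.82383
  class_1: TP=58, FP=16+13+6=35 → 58/93 = 0.62366
  class_2: TP=180, FP=11+6+14=31 → 180/211 = 0.85308
  class_3: TP=48, FP=21+9+15=45 → 48/93 = 0.51613
Weighted-precision = Σ (supportᵢ/N)·precisionᵢ with N=590: (207/590)·0.82383 + (80/590)·0.62366 + (221/590)·0.85308 + (82/590)·0.51613 = 0.7649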